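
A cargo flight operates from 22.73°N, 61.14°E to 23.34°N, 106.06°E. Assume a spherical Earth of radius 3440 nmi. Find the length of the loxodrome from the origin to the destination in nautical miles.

Δψ = ln[tan(π/4+φ₂/2)/tan(π/4+φ₁/2)] = +0.0116;  Δφ = +0.0106 rad,  Δλ = +0.7840 rad
q = Δφ/Δψ = 0.9203
d = R·√(Δφ² + q²Δλ²) = 3440·0.72156 = 2482 nmi

2482 nmi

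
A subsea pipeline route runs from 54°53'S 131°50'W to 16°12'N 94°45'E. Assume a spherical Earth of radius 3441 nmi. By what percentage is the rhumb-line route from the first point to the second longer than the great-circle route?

6.2%

Great circle: σ = 2.2242 rad → d_gc = Rσ = 7653.4 nmi
Rhumb: Δφ = +1.2406, Δλ = -2.3286, Δψ = +1.4373, q = Δφ/Δψ = 0.8632 → d_rh = R√(Δφ²+q²Δλ²) = 8127.8 nmi
Excess = (8127.8 − 7653.4) / 7653.4 = 474.4 / 7653.4 = 6.20% ≈ 6.2%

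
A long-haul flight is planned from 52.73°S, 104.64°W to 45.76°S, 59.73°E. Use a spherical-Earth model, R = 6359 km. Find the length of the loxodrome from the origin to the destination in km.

11907 km

Rhumb course C = atan2(Δλ, Δψ) with Δψ = ln[tan(π/4+φ₂/2)/tan(π/4+φ₁/2)] = +0.1868, Δλ = +2.8688 → C = 86.28°
d = R·|Δφ| / |cos C| = 6359·0.12165 / 0.06497 = 11907 km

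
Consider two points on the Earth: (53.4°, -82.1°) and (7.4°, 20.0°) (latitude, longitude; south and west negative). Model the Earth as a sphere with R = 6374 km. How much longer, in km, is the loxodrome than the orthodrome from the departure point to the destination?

Great circle: cos σ = sin φ₁ sin φ₂ + cos φ₁ cos φ₂ cos Δλ,  σ = 1.5913 rad → d_gc = 10143.2 km
Rhumb line: Δψ = -0.9770, q = Δφ/Δψ = 0.8218, d_rh = R√(Δφ²+q²Δλ²) = 10644.8 km
Excess = 10644.8 − 10143.2 = 501.6 ≈ 502 km

502 km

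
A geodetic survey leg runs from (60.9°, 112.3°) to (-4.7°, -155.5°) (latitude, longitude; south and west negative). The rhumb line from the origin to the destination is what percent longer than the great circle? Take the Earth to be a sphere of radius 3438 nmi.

Great circle: σ = 1.6611 rad → d_gc = Rσ = 5710.9 nmi
Rhumb: Δφ = -1.1449, Δλ = +1.6092, Δψ = -1.4309, q = Δφ/Δψ = 0.8001 → d_rh = R√(Δφ²+q²Δλ²) = 5923.7 nmi
Excess = (5923.7 − 5710.9) / 5710.9 = 212.8 / 5710.9 = 3.73% ≈ 3.7%

3.7%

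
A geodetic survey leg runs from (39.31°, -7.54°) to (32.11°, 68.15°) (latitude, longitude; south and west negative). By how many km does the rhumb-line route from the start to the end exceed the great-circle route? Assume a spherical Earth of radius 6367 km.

190 km

Great circle: cos σ = sin φ₁ sin φ₂ + cos φ₁ cos φ₂ cos Δλ,  σ = 1.0487 rad → d_gc = 6676.8 km
Rhumb line: Δψ = -0.1550, q = Δφ/Δψ = 0.8109, d_rh = R√(Δφ²+q²Δλ²) = 6867.2 km
Excess = 6867.2 − 6676.8 = 190.4 ≈ 190 km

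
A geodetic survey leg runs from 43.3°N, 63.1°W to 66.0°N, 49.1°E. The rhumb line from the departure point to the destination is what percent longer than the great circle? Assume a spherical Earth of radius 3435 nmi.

Great circle: σ = 1.0302 rad → d_gc = Rσ = 3538.6 nmi
Rhumb: Δφ = +0.3962, Δλ = +1.9583, Δψ = +0.7085, q = Δφ/Δψ = 0.5592 → d_rh = R√(Δφ²+q²Δλ²) = 4000.0 nmi
Excess = (4000.0 − 3538.6) / 3538.6 = 461.4 / 3538.6 = 13.04% ≈ 13.0%

13.0%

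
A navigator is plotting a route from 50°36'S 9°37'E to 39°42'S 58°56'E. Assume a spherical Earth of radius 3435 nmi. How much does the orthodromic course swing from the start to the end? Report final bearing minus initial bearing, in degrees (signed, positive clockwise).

At departure: θ₁ = atan2(sin Δλ cos φ₂, cos φ₁ sin φ₂ − sin φ₁ cos φ₂ cos Δλ) = 91.76°
At arrival: θ₂ = atan2(sin Δλ cos φ₁, −cos φ₂ sin φ₁ + sin φ₂ cos φ₁ cos Δλ) = 55.55°
Δθ = θ₂ − θ₁ = -36.2°

-36.2°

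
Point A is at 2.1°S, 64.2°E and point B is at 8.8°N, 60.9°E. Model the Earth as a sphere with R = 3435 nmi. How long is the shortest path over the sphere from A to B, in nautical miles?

cos σ = sin φ₁ sin φ₂ + cos φ₁ cos φ₂ cos Δλ
      = sin(-2.10°)sin(8.80°) + cos(-2.10°)cos(8.80°)cos(-3.30°) = 0.9803
σ = 11.386° → d = Rσ = 3435·0.19871 = 683 nmi

683 nmi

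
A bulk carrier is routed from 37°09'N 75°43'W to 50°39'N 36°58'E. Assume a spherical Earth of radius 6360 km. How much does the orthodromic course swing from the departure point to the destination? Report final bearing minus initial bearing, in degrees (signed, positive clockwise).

At departure: θ₁ = atan2(sin Δλ cos φ₂, cos φ₁ sin φ₂ − sin φ₁ cos φ₂ cos Δλ) = 37.44°
At arrival: θ₂ = atan2(sin Δλ cos φ₁, −cos φ₂ sin φ₁ + sin φ₂ cos φ₁ cos Δλ) = 130.16°
Δθ = θ₂ − θ₁ = +92.7°

+92.7°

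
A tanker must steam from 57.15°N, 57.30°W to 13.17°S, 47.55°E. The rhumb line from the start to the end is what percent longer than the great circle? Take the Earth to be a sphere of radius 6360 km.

3.7%

Great circle: σ = 1.9037 rad → d_gc = Rσ = 12107.4 km
Rhumb: Δφ = -1.2273, Δλ = +1.8300, Δψ = -1.4534, q = Δφ/Δψ = 0.8444 → d_rh = R√(Δφ²+q²Δλ²) = 12550.8 km
Excess = (12550.8 − 12107.4) / 12107.4 = 443.4 / 12107.4 = 3.66% ≈ 3.7%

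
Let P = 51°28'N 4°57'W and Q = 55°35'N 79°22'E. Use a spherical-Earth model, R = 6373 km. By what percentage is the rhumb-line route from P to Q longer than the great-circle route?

Great circle: σ = 0.8228 rad → d_gc = Rσ = 5243.6 km
Rhumb: Δφ = +0.0718, Δλ = +1.4716, Δψ = +0.1210, q = Δφ/Δψ = 0.5939 → d_rh = R√(Δφ²+q²Δλ²) = 5588.5 km
Excess = (5588.5 − 5243.6) / 5243.6 = 344.9 / 5243.6 = 6.58% ≈ 6.6%

6.6%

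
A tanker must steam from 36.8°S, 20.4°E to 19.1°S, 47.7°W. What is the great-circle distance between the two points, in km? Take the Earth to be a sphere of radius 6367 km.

Haversine: a = sin²(Δφ/2)+cos φ₁ cos φ₂ sin²(Δλ/2) = 0.26088;  σ = 2·atan2(√a,√(1−a))
σ = 61.430° → d = Rσ = 6367·1.07216 = 6826 km

6826 km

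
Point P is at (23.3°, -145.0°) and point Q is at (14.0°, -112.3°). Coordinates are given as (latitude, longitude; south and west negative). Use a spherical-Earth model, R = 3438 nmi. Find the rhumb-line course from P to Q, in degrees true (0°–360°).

Meridional parts: M(φ₁)=+0.4184, M(φ₂)=+0.2468 → ΔM = -0.1715;  Δλ = +0.5707 rad
tan C = Δλ / ΔM = -3.3270 → C = 106.73°

106.7°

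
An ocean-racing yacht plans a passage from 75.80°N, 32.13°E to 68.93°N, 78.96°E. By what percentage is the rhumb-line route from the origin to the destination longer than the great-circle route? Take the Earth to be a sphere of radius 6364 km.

2.6%

Great circle: σ = 0.2655 rad → d_gc = Rσ = 1689.5 km
Rhumb: Δφ = -0.1199, Δλ = +0.8173, Δψ = -0.4008, q = Δφ/Δψ = 0.2991 → d_rh = R√(Δφ²+q²Δλ²) = 1733.0 km
Excess = (1733.0 − 1689.5) / 1689.5 = 43.5 / 1689.5 = 2.57% ≈ 2.6%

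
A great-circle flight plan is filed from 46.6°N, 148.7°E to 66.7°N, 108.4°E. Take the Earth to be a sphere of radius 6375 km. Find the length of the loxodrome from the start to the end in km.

Δψ = ln[tan(π/4+φ₂/2)/tan(π/4+φ₁/2)] = +0.6576;  Δφ = +0.3508 rad,  Δλ = -0.7034 rad
q = Δφ/Δψ = 0.5335
d = R·√(Δφ² + q²Δλ²) = 6375·0.51369 = 3275 km

3275 km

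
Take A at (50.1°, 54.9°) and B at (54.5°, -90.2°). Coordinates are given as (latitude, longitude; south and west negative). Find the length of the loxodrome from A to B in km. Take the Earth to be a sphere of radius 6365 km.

9859 km

Δψ = ln[tan(π/4+φ₂/2)/tan(π/4+φ₁/2)] = +0.1257;  Δφ = +0.0768 rad,  Δλ = -2.5325 rad
q = Δφ/Δψ = 0.6109
d = R·√(Δφ² + q²Δλ²) = 6365·1.54892 = 9859 km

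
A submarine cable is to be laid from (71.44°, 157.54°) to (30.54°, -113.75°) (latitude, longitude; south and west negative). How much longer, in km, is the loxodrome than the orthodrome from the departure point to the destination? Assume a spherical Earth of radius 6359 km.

Great circle: cos σ = sin φ₁ sin φ₂ + cos φ₁ cos φ₂ cos Δλ,  σ = 1.0611 rad → d_gc = 6747.7 km
Rhumb line: Δψ = -1.2513, q = Δφ/Δψ = 0.5705, d_rh = R√(Δφ²+q²Δλ²) = 7221.5 km
Excess = 7221.5 − 6747.7 = 473.8 ≈ 474 km

474 km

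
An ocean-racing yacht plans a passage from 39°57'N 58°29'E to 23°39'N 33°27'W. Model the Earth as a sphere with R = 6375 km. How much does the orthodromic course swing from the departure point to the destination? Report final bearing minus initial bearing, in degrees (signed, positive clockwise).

-57.7°

Initial bearing θ₁ = atan2(sin Δλ cos φ₂, cos φ₁ sin φ₂ − sin φ₁ cos φ₂ cos Δλ) = 289.68°
Final bearing θ₂ = (initial bearing from the destination back to the start) + 180° = 232.00°
Δθ = θ₂ − θ₁ = -57.7°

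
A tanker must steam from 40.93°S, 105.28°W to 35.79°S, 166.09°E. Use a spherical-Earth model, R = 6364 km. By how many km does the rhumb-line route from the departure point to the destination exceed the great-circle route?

Great circle: cos σ = sin φ₁ sin φ₂ + cos φ₁ cos φ₂ cos Δλ,  σ = 1.1617 rad → d_gc = 7393.015 km
Rhumb line: Δψ = +0.1145, q = Δφ/Δψ = 0.7835, d_rh = R√(Δφ²+q²Δλ²) = 7734.506 km
Excess = 7734.506 − 7393.015 = 341.491 ≈ 341 km

341 km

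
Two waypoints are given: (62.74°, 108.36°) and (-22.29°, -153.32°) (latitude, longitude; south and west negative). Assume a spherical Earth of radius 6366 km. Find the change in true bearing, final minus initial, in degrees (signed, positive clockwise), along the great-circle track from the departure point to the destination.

+57.0°

At departure: θ₁ = atan2(sin Δλ cos φ₂, cos φ₁ sin φ₂ − sin φ₁ cos φ₂ cos Δλ) = 93.42°
At arrival: θ₂ = atan2(sin Δλ cos φ₁, −cos φ₂ sin φ₁ + sin φ₂ cos φ₁ cos Δλ) = 150.39°
Δθ = θ₂ − θ₁ = +57.0°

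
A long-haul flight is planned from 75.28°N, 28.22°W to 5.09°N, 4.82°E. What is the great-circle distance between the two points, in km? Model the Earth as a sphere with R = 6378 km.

cos σ = sin φ₁ sin φ₂ + cos φ₁ cos φ₂ cos Δλ
      = sin(75.28°)sin(5.09°) + cos(75.28°)cos(5.09°)cos(33.04°) = 0.2980
σ = 72.664° → d = Rσ = 6378·1.26823 = 8089 km

8089 km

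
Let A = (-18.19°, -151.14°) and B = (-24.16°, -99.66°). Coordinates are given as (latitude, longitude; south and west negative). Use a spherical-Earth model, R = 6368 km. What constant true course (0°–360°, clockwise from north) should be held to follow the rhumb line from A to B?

97.1°

Meridional parts: M(φ₁)=-0.3229, M(φ₂)=-0.4348 → ΔM = -0.1118;  Δλ = +0.8985 rad
tan C = Δλ / ΔM = -8.0362 → C = 97.09°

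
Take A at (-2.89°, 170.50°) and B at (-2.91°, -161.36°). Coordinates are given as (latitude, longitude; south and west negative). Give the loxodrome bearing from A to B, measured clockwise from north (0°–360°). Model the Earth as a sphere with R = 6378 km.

Δψ = ln[tan(π/4+φ₂/2)/tan(π/4+φ₁/2)] = -0.0003
Δλ = +0.4911 rad (taken the short way round)
course = atan2(Δλ, Δψ) = 90.04°

90.0°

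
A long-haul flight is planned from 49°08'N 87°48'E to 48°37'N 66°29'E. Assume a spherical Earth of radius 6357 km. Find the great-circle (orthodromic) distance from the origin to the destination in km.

1551 km

Haversine: a = sin²(Δφ/2)+cos φ₁ cos φ₂ sin²(Δλ/2) = 0.01482;  σ = 2·atan2(√a,√(1−a))
σ = 13.983° → d = Rσ = 6357·0.24405 = 1551 km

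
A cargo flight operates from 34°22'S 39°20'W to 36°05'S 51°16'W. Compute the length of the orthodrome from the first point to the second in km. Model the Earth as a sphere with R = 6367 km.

Haversine: a = sin²(Δφ/2)+cos φ₁ cos φ₂ sin²(Δλ/2) = 0.00743;  σ = 2·atan2(√a,√(1−a))
σ = 9.892° → d = Rσ = 6367·0.17264 = 1099 km

1099 km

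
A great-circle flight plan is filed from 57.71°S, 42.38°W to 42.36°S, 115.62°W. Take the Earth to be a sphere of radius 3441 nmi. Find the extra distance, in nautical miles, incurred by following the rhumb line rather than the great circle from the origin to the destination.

Great circle: cos σ = sin φ₁ sin φ₂ + cos φ₁ cos φ₂ cos Δλ,  σ = 0.8184 rad → d_gc = 2816.0 nmi
Rhumb line: Δψ = +0.4220, q = Δφ/Δψ = 0.6349, d_rh = R√(Δφ²+q²Δλ²) = 2940.7 nmi
Excess = 2940.7 − 2816.0 = 124.7 ≈ 125 nmi

125 nmi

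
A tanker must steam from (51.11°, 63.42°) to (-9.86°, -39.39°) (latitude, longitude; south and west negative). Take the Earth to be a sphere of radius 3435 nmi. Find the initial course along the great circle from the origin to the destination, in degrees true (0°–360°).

θ = atan2( sin Δλ·cos φ₂ ,  cos φ₁ sin φ₂ − sin φ₁ cos φ₂ cos Δλ )
  = atan2(-0.9607, +0.0625) = 273.72°

273.7°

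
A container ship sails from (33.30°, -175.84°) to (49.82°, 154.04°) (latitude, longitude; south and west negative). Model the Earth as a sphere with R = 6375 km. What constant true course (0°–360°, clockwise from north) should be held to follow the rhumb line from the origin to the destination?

Δψ = ln[tan(π/4+φ₂/2)/tan(π/4+φ₁/2)] = +0.3888
Δλ = -0.5257 rad (taken the short way round)
course = atan2(Δλ, Δψ) = 306.49°

306.5°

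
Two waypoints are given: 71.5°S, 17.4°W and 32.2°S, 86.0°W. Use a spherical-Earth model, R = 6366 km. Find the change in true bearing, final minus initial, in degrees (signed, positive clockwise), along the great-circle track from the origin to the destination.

At departure: θ₁ = atan2(sin Δλ cos φ₂, cos φ₁ sin φ₂ − sin φ₁ cos φ₂ cos Δλ) = 278.92°
At arrival: θ₂ = atan2(sin Δλ cos φ₁, −cos φ₂ sin φ₁ + sin φ₂ cos φ₁ cos Δλ) = 338.26°
Δθ = θ₂ − θ₁ = +59.3°

+59.3°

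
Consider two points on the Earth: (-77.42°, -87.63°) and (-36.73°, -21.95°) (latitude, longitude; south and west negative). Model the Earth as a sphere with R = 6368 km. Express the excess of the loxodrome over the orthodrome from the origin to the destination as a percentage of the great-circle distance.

4.1%

Great circle: σ = 0.8558 rad → d_gc = Rσ = 5450.0 km
Rhumb: Δφ = +0.7102, Δλ = +1.1463, Δψ = +1.5151, q = Δφ/Δψ = 0.4687 → d_rh = R√(Δφ²+q²Δλ²) = 5670.9 km
Excess = (5670.9 − 5450.0) / 5450.0 = 220.9 / 5450.0 = 4.053% ≈ 4.1%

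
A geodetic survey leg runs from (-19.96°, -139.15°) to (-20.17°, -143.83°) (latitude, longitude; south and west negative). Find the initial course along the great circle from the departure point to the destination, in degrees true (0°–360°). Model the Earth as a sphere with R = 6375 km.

θ = atan2( sin Δλ·cos φ₂ ,  cos φ₁ sin φ₂ − sin φ₁ cos φ₂ cos Δλ )
  = atan2(-0.0766, -0.0047) = 266.46°

266.5°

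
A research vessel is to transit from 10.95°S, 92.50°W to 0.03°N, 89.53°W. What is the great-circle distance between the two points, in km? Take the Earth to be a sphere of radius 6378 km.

1266 km

Haversine: a = sin²(Δφ/2)+cos φ₁ cos φ₂ sin²(Δλ/2) = 0.00981;  σ = 2·atan2(√a,√(1−a))
σ = 11.370° → d = Rσ = 6378·0.19844 = 1266 km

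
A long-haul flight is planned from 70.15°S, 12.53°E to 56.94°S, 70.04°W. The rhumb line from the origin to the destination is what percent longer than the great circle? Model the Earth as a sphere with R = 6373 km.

Great circle: σ = 0.6228 rad → d_gc = Rσ = 3969.0 km
Rhumb: Δφ = +0.2306, Δλ = -1.4411, Δψ = +0.5283, q = Δφ/Δψ = 0.4364 → d_rh = R√(Δφ²+q²Δλ²) = 4268.7 km
Excess = (4268.7 − 3969.0) / 3969.0 = 299.7 / 3969.0 = 7.551% ≈ 7.6%

7.6%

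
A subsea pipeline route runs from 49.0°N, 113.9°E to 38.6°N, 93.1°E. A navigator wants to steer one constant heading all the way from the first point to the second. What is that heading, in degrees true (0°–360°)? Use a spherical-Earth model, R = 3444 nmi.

Meridional parts: M(φ₁)=+0.9838, M(φ₂)=+0.7313 → ΔM = -0.2525;  Δλ = -0.3630 rad
tan C = Δλ / ΔM = +1.4379 → C = 235.18°

235.2°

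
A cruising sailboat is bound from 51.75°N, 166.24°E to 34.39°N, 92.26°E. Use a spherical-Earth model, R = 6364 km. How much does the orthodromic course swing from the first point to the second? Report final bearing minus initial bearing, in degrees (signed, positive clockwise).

At departure: θ₁ = atan2(sin Δλ cos φ₂, cos φ₁ sin φ₂ − sin φ₁ cos φ₂ cos Δλ) = 282.15°
At arrival: θ₂ = atan2(sin Δλ cos φ₁, −cos φ₂ sin φ₁ + sin φ₂ cos φ₁ cos Δλ) = 227.17°
Δθ = θ₂ − θ₁ = -55.0°

-55.0°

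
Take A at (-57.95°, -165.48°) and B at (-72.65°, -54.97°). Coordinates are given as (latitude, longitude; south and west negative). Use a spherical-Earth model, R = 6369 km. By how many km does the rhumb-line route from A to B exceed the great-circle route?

Great circle: cos σ = sin φ₁ sin φ₂ + cos φ₁ cos φ₂ cos Δλ,  σ = 0.7173 rad → d_gc = 4568.6 km
Rhumb line: Δψ = -0.6326, q = Δφ/Δψ = 0.4056, d_rh = R√(Δφ²+q²Δλ²) = 5243.4 km
Excess = 5243.4 − 4568.6 = 674.8 ≈ 675 km

675 km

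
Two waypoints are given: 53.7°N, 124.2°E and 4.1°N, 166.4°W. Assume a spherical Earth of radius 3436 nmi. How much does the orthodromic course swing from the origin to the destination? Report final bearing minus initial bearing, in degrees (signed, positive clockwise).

+40.5°

Initial bearing θ₁ = atan2(sin Δλ cos φ₂, cos φ₁ sin φ₂ − sin φ₁ cos φ₂ cos Δλ) = 104.45°
Final bearing θ₂ = (initial bearing from the destination back to the start) + 180° = 144.92°
Δθ = θ₂ − θ₁ = +40.5°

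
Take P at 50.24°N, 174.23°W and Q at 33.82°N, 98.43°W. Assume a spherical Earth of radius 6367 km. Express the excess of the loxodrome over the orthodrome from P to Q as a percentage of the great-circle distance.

3.7%

Great circle: σ = 0.9786 rad → d_gc = Rσ = 6230.6 km
Rhumb: Δφ = -0.2866, Δλ = +1.3230, Δψ = -0.3893, q = Δφ/Δψ = 0.7361 → d_rh = R√(Δφ²+q²Δλ²) = 6463.0 km
Excess = (6463.0 − 6230.6) / 6230.6 = 232.4 / 6230.6 = 3.73% ≈ 3.7%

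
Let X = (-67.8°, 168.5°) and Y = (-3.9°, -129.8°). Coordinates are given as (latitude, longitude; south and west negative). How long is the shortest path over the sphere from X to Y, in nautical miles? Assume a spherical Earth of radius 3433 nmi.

cos σ = sin φ₁ sin φ₂ + cos φ₁ cos φ₂ cos Δλ
      = sin(-67.80°)sin(-3.90°) + cos(-67.80°)cos(-3.90°)cos(61.70°) = 0.2417
σ = 76.014° → d = Rσ = 3433·1.32669 = 4555 nmi

4555 nmi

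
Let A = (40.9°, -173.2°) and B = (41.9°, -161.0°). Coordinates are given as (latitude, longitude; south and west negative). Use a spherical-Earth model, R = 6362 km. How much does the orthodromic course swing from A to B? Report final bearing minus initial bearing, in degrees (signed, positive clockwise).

+8.1°

At departure: θ₁ = atan2(sin Δλ cos φ₂, cos φ₁ sin φ₂ − sin φ₁ cos φ₂ cos Δλ) = 79.74°
At arrival: θ₂ = atan2(sin Δλ cos φ₁, −cos φ₂ sin φ₁ + sin φ₂ cos φ₁ cos Δλ) = 87.83°
Δθ = θ₂ − θ₁ = +8.1°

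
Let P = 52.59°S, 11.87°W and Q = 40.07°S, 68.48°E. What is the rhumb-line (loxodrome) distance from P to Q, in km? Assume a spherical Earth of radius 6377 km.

Δψ = ln[tan(π/4+φ₂/2)/tan(π/4+φ₁/2)] = +0.3185;  Δφ = +0.2185 rad,  Δλ = +1.4024 rad
q = Δφ/Δψ = 0.6861
d = R·√(Δφ² + q²Δλ²) = 6377·0.98665 = 6292 km

6292 km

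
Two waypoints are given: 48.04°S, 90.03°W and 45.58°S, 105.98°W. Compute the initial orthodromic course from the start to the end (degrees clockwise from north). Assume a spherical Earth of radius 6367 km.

N = sin Δλ·cos φ₂ = -0.1923;  D = cos φ₁ sin φ₂ − sin φ₁ cos φ₂ cos Δλ = +0.0229
initial course = atan2(N, D) = 276.79°

276.8°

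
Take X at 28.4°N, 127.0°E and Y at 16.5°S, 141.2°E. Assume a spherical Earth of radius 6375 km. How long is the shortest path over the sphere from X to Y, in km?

cos σ = sin φ₁ sin φ₂ + cos φ₁ cos φ₂ cos Δλ
      = sin(28.40°)sin(-16.50°) + cos(28.40°)cos(-16.50°)cos(14.20°) = 0.6826
σ = 46.955° → d = Rσ = 6375·0.81952 = 5224 km

5224 km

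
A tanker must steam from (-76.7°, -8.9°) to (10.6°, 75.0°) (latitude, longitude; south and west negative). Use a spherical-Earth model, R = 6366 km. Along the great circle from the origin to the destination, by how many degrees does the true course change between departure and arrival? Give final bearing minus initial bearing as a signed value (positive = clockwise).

-68.2°

Initial bearing θ₁ = atan2(sin Δλ cos φ₂, cos φ₁ sin φ₂ − sin φ₁ cos φ₂ cos Δλ) = 81.62°
Final bearing θ₂ = (initial bearing from the destination back to the start) + 180° = 13.39°
Δθ = θ₂ − θ₁ = -68.2°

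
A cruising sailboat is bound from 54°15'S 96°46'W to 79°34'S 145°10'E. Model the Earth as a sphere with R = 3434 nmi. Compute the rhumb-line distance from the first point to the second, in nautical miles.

Rhumb course C = atan2(Δλ, Δψ) with Δψ = ln[tan(π/4+φ₂/2)/tan(π/4+φ₁/2)] = -1.2620, Δλ = -2.0607 → C = 238.52°
d = R·|Δφ| / |cos C| = 3434·0.44186 / 0.52226 = 2905 nmi

2905 nmi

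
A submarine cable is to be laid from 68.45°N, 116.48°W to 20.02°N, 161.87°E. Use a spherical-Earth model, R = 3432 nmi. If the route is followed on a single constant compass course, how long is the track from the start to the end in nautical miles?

4300 nmi

Δψ = ln[tan(π/4+φ₂/2)/tan(π/4+φ₁/2)] = -1.3024;  Δφ = -0.8453 rad,  Δλ = -1.4251 rad
q = Δφ/Δψ = 0.6490
d = R·√(Δφ² + q²Δλ²) = 3432·1.25296 = 4300 nmi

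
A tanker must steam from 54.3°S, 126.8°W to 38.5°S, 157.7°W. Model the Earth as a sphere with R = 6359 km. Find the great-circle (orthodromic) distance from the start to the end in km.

2906 km

Haversine: a = sin²(Δφ/2)+cos φ₁ cos φ₂ sin²(Δλ/2) = 0.05130;  σ = 2·atan2(√a,√(1−a))
σ = 26.182° → d = Rσ = 6359·0.45696 = 2906 km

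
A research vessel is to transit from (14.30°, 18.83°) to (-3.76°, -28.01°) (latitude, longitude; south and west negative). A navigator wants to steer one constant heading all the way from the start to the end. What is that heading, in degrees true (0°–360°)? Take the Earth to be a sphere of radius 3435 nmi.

Δψ = ln[tan(π/4+φ₂/2)/tan(π/4+φ₁/2)] = -0.3179
Δλ = -0.8175 rad (taken the short way round)
course = atan2(Δλ, Δψ) = 248.75°

248.8°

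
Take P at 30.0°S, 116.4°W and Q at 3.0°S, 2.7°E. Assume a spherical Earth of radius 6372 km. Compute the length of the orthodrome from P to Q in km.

12593 km

cos σ = sin φ₁ sin φ₂ + cos φ₁ cos φ₂ cos Δλ
      = sin(-30.00°)sin(-3.00°) + cos(-30.00°)cos(-3.00°)cos(119.10°) = -0.3944
σ = 113.231° → d = Rσ = 6372·1.97625 = 12593 km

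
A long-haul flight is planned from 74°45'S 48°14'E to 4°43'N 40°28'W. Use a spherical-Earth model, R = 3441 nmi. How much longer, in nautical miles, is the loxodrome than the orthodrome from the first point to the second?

Great circle: cos σ = sin φ₁ sin φ₂ + cos φ₁ cos φ₂ cos Δλ,  σ = 1.6442 rad → d_gc = 5657.9 nmi
Rhumb line: Δψ = +2.0933, q = Δφ/Δψ = 0.6626, d_rh = R√(Δφ²+q²Δλ²) = 5935.9 nmi
Excess = 5935.9 − 5657.9 = 278.0 ≈ 278 nmi

278 nmi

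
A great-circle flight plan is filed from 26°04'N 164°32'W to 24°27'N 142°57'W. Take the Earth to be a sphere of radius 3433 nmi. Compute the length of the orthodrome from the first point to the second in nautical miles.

1172 nmi

Haversine: a = sin²(Δφ/2)+cos φ₁ cos φ₂ sin²(Δλ/2) = 0.02887;  σ = 2·atan2(√a,√(1−a))
σ = 19.564° → d = Rσ = 3433·0.34146 = 1172 nmi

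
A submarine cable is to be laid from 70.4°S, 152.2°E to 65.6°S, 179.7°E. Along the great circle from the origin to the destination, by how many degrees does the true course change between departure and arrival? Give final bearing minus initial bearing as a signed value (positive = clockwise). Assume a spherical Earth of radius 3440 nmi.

-25.6°

Initial bearing θ₁ = atan2(sin Δλ cos φ₂, cos φ₁ sin φ₂ − sin φ₁ cos φ₂ cos Δλ) = 78.24°
Final bearing θ₂ = (initial bearing from the destination back to the start) + 180° = 52.65°
Δθ = θ₂ − θ₁ = -25.6°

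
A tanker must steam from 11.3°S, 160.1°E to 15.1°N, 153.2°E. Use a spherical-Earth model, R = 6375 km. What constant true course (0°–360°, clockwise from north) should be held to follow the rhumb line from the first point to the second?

345.5°

Meridional parts: M(φ₁)=-0.1985, M(φ₂)=+0.2666 → ΔM = +0.4652;  Δλ = -0.1204 rad
tan C = Δλ / ΔM = -0.2589 → C = 345.49°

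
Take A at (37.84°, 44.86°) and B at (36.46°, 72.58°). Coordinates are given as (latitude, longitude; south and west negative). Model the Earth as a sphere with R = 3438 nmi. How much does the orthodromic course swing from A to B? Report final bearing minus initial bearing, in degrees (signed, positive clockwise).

+17.0°

Initial bearing θ₁ = atan2(sin Δλ cos φ₂, cos φ₁ sin φ₂ − sin φ₁ cos φ₂ cos Δλ) = 85.03°
Final bearing θ₂ = (initial bearing from the destination back to the start) + 180° = 101.98°
Δθ = θ₂ − θ₁ = +17.0°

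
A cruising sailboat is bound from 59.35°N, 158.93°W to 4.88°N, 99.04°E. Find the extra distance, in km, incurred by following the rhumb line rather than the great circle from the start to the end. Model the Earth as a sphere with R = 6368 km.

566 km

Great circle: cos σ = sin φ₁ sin φ₂ + cos φ₁ cos φ₂ cos Δλ,  σ = 1.6035 rad → d_gc = 10211.0 km
Rhumb line: Δψ = -1.2092, q = Δφ/Δψ = 0.7862, d_rh = R√(Δφ²+q²Δλ²) = 10776.6 km
Excess = 10776.6 − 10211.0 = 565.6 ≈ 566 km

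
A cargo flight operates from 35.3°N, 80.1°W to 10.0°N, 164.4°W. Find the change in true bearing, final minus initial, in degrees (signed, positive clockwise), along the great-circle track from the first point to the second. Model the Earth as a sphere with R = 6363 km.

-39.3°

Initial bearing θ₁ = atan2(sin Δλ cos φ₂, cos φ₁ sin φ₂ − sin φ₁ cos φ₂ cos Δλ) = 274.97°
Final bearing θ₂ = (initial bearing from the destination back to the start) + 180° = 235.65°
Δθ = θ₂ − θ₁ = -39.3°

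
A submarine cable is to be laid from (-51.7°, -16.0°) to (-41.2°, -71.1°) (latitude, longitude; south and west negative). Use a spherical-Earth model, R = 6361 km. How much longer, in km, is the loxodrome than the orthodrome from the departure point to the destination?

92 km

Great circle: cos σ = sin φ₁ sin φ₂ + cos φ₁ cos φ₂ cos Δλ,  σ = 0.6701 rad → d_gc = 4262.8 km
Rhumb line: Δψ = +0.2672, q = Δφ/Δψ = 0.6859, d_rh = R√(Δφ²+q²Δλ²) = 4354.6 km
Excess = 4354.6 − 4262.8 = 91.8 ≈ 92 km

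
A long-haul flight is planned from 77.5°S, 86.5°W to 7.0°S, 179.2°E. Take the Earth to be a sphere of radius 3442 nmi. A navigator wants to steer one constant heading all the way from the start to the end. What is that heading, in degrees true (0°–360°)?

Meridional parts: M(φ₁)=-2.2117, M(φ₂)=-0.1225 → ΔM = +2.0892;  Δλ = -1.6458 rad
tan C = Δλ / ΔM = -0.7878 → C = 321.77°

321.8°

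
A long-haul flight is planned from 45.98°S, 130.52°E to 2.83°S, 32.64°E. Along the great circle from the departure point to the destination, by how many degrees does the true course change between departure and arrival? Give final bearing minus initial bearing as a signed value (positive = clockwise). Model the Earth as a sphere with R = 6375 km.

+54.0°

At departure: θ₁ = atan2(sin Δλ cos φ₂, cos φ₁ sin φ₂ − sin φ₁ cos φ₂ cos Δλ) = 262.36°
At arrival: θ₂ = atan2(sin Δλ cos φ₁, −cos φ₂ sin φ₁ + sin φ₂ cos φ₁ cos Δλ) = 316.40°
Δθ = θ₂ − θ₁ = +54.0°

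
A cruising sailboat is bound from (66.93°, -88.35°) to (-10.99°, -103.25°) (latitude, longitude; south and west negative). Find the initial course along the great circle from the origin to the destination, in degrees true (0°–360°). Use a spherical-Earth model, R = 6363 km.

θ = atan2( sin Δλ·cos φ₂ ,  cos φ₁ sin φ₂ − sin φ₁ cos φ₂ cos Δλ )
  = atan2(-0.2524, -0.9475) = 194.92°

194.9°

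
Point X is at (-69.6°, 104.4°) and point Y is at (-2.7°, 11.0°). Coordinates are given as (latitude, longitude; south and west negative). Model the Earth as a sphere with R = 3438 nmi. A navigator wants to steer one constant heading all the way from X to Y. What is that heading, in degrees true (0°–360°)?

315.7°

Δψ = ln[tan(π/4+φ₂/2)/tan(π/4+φ₁/2)] = +1.6681
Δλ = -1.6301 rad (taken the short way round)
course = atan2(Δλ, Δψ) = 315.66°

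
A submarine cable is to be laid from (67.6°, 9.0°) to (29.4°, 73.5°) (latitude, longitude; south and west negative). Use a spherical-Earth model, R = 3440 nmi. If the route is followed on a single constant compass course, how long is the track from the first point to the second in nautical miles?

Rhumb course C = atan2(Δλ, Δψ) with Δψ = ln[tan(π/4+φ₂/2)/tan(π/4+φ₁/2)] = -1.0822, Δλ = +1.1257 → C = 133.87°
d = R·|Δφ| / |cos C| = 3440·0.66672 / 0.69303 = 3309 nmi

3309 nmi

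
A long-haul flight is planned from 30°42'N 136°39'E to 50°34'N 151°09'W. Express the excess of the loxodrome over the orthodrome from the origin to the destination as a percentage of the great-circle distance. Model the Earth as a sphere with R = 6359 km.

Great circle: σ = 0.9749 rad → d_gc = Rσ = 6199.1 km
Rhumb: Δφ = +0.3467, Δλ = +1.2601, Δψ = +0.4627, q = Δφ/Δψ = 0.7494 → d_rh = R√(Δφ²+q²Δλ²) = 6396.9 km
Excess = (6396.9 − 6199.1) / 6199.1 = 197.8 / 6199.1 = 3.19% ≈ 3.2%

3.2%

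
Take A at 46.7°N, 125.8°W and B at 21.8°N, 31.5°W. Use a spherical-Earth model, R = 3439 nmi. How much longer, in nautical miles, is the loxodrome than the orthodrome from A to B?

213 nmi

Great circle: cos σ = sin φ₁ sin φ₂ + cos φ₁ cos φ₂ cos Δλ,  σ = 1.3464 rad → d_gc = 4630.2 nmi
Rhumb line: Δψ = -0.5340, q = Δφ/Δψ = 0.8139, d_rh = R√(Δφ²+q²Δλ²) = 4843.0 nmi
Excess = 4843.0 − 4630.2 = 212.8 ≈ 213 nmi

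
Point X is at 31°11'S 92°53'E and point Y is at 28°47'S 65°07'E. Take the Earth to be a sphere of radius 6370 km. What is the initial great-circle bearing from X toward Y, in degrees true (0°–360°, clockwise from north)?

268.5°

N = sin Δλ·cos φ₂ = -0.4083;  D = cos φ₁ sin φ₂ − sin φ₁ cos φ₂ cos Δλ = -0.0104
initial course = atan2(N, D) = 268.54°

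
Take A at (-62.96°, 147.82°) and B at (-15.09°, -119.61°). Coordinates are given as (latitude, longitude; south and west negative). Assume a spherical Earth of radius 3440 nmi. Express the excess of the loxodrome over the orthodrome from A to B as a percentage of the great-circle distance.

5.6%

Great circle: σ = 1.3570 rad → d_gc = Rσ = 4668.0 nmi
Rhumb: Δφ = +0.8355, Δλ = +1.6157, Δψ = +1.1588, q = Δφ/Δψ = 0.7210 → d_rh = R√(Δφ²+q²Δλ²) = 4931.4 nmi
Excess = (4931.4 − 4668.0) / 4668.0 = 263.4 / 4668.0 = 5.64% ≈ 5.6%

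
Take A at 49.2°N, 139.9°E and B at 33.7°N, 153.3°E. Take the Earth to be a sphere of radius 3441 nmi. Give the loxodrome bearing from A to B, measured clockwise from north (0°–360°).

Δψ = ln[tan(π/4+φ₂/2)/tan(π/4+φ₁/2)] = -0.3638
Δλ = +0.2339 rad (taken the short way round)
course = atan2(Δλ, Δψ) = 147.26°

147.3°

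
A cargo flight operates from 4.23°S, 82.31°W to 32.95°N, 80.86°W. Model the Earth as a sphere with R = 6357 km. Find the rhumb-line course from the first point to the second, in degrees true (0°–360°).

Meridional parts: M(φ₁)=-0.0739, M(φ₂)=+0.6097 → ΔM = +0.6836;  Δλ = +0.0253 rad
tan C = Δλ / ΔM = +0.0370 → C = 2.12°

2.1°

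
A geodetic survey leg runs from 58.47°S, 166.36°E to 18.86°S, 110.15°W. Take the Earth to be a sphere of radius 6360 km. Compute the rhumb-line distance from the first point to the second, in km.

Rhumb course C = atan2(Δλ, Δψ) with Δψ = ln[tan(π/4+φ₂/2)/tan(π/4+φ₁/2)] = +0.9295, Δλ = +1.4572 → C = 57.47°
d = R·|Δφ| / |cos C| = 6360·0.69132 / 0.53777 = 8176 km

8176 km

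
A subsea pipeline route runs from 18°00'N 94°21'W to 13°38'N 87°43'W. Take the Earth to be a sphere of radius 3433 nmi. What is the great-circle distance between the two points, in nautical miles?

cos σ = sin φ₁ sin φ₂ + cos φ₁ cos φ₂ cos Δλ
      = sin(18.00°)sin(13.63°) + cos(18.00°)cos(13.63°)cos(6.63°) = 0.9909
σ = 7.731° → d = Rσ = 3433·0.13494 = 463 nmi

463 nmi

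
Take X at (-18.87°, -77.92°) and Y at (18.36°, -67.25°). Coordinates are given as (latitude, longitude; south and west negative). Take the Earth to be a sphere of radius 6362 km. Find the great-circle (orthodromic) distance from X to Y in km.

cos σ = sin φ₁ sin φ₂ + cos φ₁ cos φ₂ cos Δλ
      = sin(-18.87°)sin(18.36°) + cos(-18.87°)cos(18.36°)cos(10.67°) = 0.7807
σ = 38.677° → d = Rσ = 6362·0.67503 = 4295 km

4295 km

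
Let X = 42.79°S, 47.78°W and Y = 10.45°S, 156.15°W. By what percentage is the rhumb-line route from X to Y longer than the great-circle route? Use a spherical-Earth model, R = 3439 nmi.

Great circle: σ = 1.6752 rad → d_gc = Rσ = 5761.1 nmi
Rhumb: Δφ = +0.5644, Δλ = -1.8914, Δψ = +0.6444, q = Δφ/Δψ = 0.8759 → d_rh = R√(Δφ²+q²Δλ²) = 6018.8 nmi
Excess = (6018.8 − 5761.1) / 5761.1 = 257.7 / 5761.1 = 4.47% ≈ 4.5%

4.5%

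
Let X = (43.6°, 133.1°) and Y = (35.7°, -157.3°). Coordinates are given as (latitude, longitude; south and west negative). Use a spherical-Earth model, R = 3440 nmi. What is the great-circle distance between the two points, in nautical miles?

3158 nmi

Haversine: a = sin²(Δφ/2)+cos φ₁ cos φ₂ sin²(Δλ/2) = 0.19629;  σ = 2·atan2(√a,√(1−a))
σ = 52.597° → d = Rσ = 3440·0.91800 = 3158 nmi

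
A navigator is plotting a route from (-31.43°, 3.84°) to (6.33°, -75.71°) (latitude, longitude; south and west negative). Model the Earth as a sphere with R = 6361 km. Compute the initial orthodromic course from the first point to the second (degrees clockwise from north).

N = sin Δλ·cos φ₂ = -0.9774;  D = cos φ₁ sin φ₂ − sin φ₁ cos φ₂ cos Δλ = +0.1881
initial course = atan2(N, D) = 280.89°

280.9°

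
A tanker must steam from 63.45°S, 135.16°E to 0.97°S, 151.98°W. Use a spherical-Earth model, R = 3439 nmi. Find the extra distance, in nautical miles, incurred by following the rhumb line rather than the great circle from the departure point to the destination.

Great circle: cos σ = sin φ₁ sin φ₂ + cos φ₁ cos φ₂ cos Δλ,  σ = 1.4234 rad → d_gc = 4895.1 nmi
Rhumb line: Δψ = +1.4273, q = Δφ/Δψ = 0.7640, d_rh = R√(Δφ²+q²Δλ²) = 5022.7 nmi
Excess = 5022.7 − 4895.1 = 127.6 ≈ 128 nmi

128 nmi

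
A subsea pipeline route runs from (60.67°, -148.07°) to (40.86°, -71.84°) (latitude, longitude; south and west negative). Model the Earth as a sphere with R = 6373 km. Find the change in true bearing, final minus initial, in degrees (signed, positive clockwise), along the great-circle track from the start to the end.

Initial bearing θ₁ = atan2(sin Δλ cos φ₂, cos φ₁ sin φ₂ − sin φ₁ cos φ₂ cos Δλ) = 77.45°
Final bearing θ₂ = (initial bearing from the destination back to the start) + 180° = 140.79°
Δθ = θ₂ − θ₁ = +63.3°

+63.3°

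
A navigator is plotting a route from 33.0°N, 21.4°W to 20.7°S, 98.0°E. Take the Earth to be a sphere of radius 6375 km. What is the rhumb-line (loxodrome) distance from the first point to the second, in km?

Δψ = ln[tan(π/4+φ₂/2)/tan(π/4+φ₁/2)] = -0.9801;  Δφ = -0.9372 rad,  Δλ = +2.0839 rad
q = Δφ/Δψ = 0.9562
d = R·√(Δφ² + q²Δλ²) = 6375·2.20213 = 14039 km

14039 km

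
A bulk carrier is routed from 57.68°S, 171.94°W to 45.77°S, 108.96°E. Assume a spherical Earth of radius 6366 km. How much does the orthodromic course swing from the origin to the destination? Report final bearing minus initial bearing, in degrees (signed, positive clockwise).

At departure: θ₁ = atan2(sin Δλ cos φ₂, cos φ₁ sin φ₂ − sin φ₁ cos φ₂ cos Δλ) = 248.37°
At arrival: θ₂ = atan2(sin Δλ cos φ₁, −cos φ₂ sin φ₁ + sin φ₂ cos φ₁ cos Δλ) = 314.56°
Δθ = θ₂ − θ₁ = +66.2°

+66.2°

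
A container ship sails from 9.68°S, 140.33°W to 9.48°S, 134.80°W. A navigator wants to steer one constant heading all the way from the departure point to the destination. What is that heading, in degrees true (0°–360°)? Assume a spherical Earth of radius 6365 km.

Meridional parts: M(φ₁)=-0.1698, M(φ₂)=-0.1662 → ΔM = +0.0035;  Δλ = +0.0965 rad
tan C = Δλ / ΔM = +27.2644 → C = 87.90°

87.9°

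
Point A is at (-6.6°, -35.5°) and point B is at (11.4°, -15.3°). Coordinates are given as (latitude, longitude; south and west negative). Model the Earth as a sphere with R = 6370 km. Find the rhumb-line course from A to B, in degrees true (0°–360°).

Δψ = ln[tan(π/4+φ₂/2)/tan(π/4+φ₁/2)] = +0.3157
Δλ = +0.3526 rad (taken the short way round)
course = atan2(Δλ, Δψ) = 48.15°

48.2°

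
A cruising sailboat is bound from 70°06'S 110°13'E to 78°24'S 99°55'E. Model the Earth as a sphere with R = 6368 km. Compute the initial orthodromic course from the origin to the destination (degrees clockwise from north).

θ = atan2( sin Δλ·cos φ₂ ,  cos φ₁ sin φ₂ − sin φ₁ cos φ₂ cos Δλ )
  = atan2(-0.0360, -0.1474) = 193.71°

193.7°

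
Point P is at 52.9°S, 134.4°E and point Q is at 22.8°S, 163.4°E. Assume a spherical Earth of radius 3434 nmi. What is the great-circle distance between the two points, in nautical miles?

2236 nmi

Haversine: a = sin²(Δφ/2)+cos φ₁ cos φ₂ sin²(Δλ/2) = 0.10228;  σ = 2·atan2(√a,√(1−a))
σ = 37.304° → d = Rσ = 3434·0.65108 = 2236 nmi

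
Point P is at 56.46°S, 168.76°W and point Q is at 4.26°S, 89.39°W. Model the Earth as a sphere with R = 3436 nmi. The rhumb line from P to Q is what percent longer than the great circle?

Great circle: σ = 1.4065 rad → d_gc = Rσ = 4832.7 nmi
Rhumb: Δφ = +0.9111, Δλ = +1.3853, Δψ = +1.1251, q = Δφ/Δψ = 0.8098 → d_rh = R√(Δφ²+q²Δλ²) = 4965.4 nmi
Excess = (4965.4 − 4832.7) / 4832.7 = 132.7 / 4832.7 = 2.746% ≈ 2.7%

2.7%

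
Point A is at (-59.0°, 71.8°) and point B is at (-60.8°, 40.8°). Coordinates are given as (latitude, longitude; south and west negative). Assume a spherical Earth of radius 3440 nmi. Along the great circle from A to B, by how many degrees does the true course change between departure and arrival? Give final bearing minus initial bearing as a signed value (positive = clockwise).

Initial bearing θ₁ = atan2(sin Δλ cos φ₂, cos φ₁ sin φ₂ − sin φ₁ cos φ₂ cos Δλ) = 250.06°
Final bearing θ₂ = (initial bearing from the destination back to the start) + 180° = 277.05°
Δθ = θ₂ − θ₁ = +27.0°

+27.0°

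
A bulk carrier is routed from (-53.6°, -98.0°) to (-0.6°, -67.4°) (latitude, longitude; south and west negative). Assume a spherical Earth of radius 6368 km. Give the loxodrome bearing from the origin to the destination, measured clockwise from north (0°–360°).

Δψ = ln[tan(π/4+φ₂/2)/tan(π/4+φ₁/2)] = +1.1019
Δλ = +0.5341 rad (taken the short way round)
course = atan2(Δλ, Δψ) = 25.86°

25.9°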